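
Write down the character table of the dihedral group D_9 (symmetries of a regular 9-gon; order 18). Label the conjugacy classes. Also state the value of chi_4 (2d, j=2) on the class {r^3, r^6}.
Conjugacy classes: {e} of size 1, {r^1, r^8} of size 2, {r^2, r^7} of size 2, {r^3, r^6} of size 2, {r^4, r^5} of size 2, {s, sr, ..., sr^8} of size 9.
Character table:
  irrep \ class              {e} (size 1)  {r^1, r^8} (size 2)  {r^2, r^7} (size 2)  {r^3, r^6} (size 2)  {r^4, r^5} (size 2)  {s, sr, ..., sr^8} (size 9)
  chi_1 (triv)               1             1                    1                    1                    1                    1                          
  chi_2 (sign: r->1, s->-1)  1             1                    1                    1                    1                    -1                         
  chi_3 (2d, j=1)            2             2*cos(2*pi/9)        2*cos(4*pi/9)        -1                   -2*cos(pi/9)         0                          
  chi_4 (2d, j=2)            2             2*cos(4*pi/9)        -2*cos(pi/9)         -1                   2*cos(2*pi/9)        0                          
  chi_5 (2d, j=3)            2             -1                   -1                   2                    -1                   0                          
  chi_6 (2d, j=4)            2             -2*cos(pi/9)         2*cos(2*pi/9)        -1                   2*cos(4*pi/9)        0                          

Spot check: chi_4 (2d, j=2) on {r^3, r^6} = -1.

Argument: D_9 has order 2*9 = 18 with 6 conjugacy classes, hence 6 irreducibles. Sum of squared dims 1 + 1 + 4 + 4 + 4 + 4 = 18 = |G|. Linear characters come from the abelianisation; the 2-dimensional irreps have character r^k -> 2*cos(2*pi*j*k/9), reflections -> 0.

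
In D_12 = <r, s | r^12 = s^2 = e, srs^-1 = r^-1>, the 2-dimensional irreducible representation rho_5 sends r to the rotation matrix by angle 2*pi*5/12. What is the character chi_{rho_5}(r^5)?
chi_{rho_5}(r^5) = 2*cos(2*pi*5*5/12) = sqrt(3)

Derivation: rho_5(r^5) is rotation by angle 2*pi*5*5/12, whose trace is 2*cos(2*pi*5*5/12) = sqrt(3).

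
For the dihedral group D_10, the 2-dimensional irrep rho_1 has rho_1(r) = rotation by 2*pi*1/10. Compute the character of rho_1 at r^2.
chi_{rho_1}(r^2) = 2*cos(2*pi*1*2/10) = -1/2 + sqrt(5)/2

Working: rho_1(r^2) is rotation by angle 2*pi*1*2/10, whose trace is 2*cos(2*pi*1*2/10) = -1/2 + sqrt(5)/2.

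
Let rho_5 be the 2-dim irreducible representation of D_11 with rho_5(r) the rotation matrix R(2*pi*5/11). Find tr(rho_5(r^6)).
chi_{rho_5}(r^6) = 2*cos(2*pi*5*6/11) = -2*cos(5*pi/11)

Explanation: rho_5(r^6) is rotation by angle 2*pi*5*6/11, whose trace is 2*cos(2*pi*5*6/11) = -2*cos(5*pi/11).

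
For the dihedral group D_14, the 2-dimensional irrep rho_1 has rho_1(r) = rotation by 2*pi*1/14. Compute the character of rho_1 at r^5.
chi_{rho_1}(r^5) = 2*cos(2*pi*1*5/14) = -2*cos(2*pi/7)

Argument: rho_1(r^5) is rotation by angle 2*pi*1*5/14, whose trace is 2*cos(2*pi*1*5/14) = -2*cos(2*pi/7).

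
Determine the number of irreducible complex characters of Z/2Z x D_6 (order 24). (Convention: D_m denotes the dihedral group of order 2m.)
12

Reasoning: The number of irreducible complex representations of a finite group equals its number of conjugacy classes. For a direct product, #classes(G x H) = #classes(G) * #classes(H). Z/2Z has 2 classes (abelian), D_6 has 6 classes, so 2 * 6 = 12, so Z/2Z x D_6 (order 24) has exactly 12 irreducible complex representations.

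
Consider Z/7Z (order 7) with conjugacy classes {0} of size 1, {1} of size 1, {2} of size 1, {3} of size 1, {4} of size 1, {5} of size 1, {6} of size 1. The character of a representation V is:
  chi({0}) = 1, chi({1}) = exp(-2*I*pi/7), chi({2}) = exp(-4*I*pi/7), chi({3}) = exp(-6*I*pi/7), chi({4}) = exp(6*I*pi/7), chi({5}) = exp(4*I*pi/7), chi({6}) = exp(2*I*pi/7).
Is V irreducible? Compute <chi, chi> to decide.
Irreducible: <chi, chi> = 1.

Reasoning: <chi, chi> = (1/|G|) sum_C |C| * |chi(C)|^2 = (1/7)[1*|1|^2 + 1*|exp(-2*I*pi/7)|^2 + 1*|exp(-4*I*pi/7)|^2 + 1*|exp(-6*I*pi/7)|^2 + 1*|exp(6*I*pi/7)|^2 + 1*|exp(4*I*pi/7)|^2 + 1*|exp(2*I*pi/7)|^2]
  = (1/7)[(1) + (1) + (1) + (1) + (1) + (1) + (1)] = 7/7 = 1.
(Exp terms are combined using exp(i*s)*conj(exp(i*t)) = exp(i*(s-t)), and sums of them are collapsed using the identity that for every m > 1 the m distinct m-th roots of unity sum to 0, e.g. 1 + exp(2*I*pi/3) + exp(-2*I*pi/3) = 0.)
A character is irreducible iff <chi, chi> = 1, so this representation is irreducible.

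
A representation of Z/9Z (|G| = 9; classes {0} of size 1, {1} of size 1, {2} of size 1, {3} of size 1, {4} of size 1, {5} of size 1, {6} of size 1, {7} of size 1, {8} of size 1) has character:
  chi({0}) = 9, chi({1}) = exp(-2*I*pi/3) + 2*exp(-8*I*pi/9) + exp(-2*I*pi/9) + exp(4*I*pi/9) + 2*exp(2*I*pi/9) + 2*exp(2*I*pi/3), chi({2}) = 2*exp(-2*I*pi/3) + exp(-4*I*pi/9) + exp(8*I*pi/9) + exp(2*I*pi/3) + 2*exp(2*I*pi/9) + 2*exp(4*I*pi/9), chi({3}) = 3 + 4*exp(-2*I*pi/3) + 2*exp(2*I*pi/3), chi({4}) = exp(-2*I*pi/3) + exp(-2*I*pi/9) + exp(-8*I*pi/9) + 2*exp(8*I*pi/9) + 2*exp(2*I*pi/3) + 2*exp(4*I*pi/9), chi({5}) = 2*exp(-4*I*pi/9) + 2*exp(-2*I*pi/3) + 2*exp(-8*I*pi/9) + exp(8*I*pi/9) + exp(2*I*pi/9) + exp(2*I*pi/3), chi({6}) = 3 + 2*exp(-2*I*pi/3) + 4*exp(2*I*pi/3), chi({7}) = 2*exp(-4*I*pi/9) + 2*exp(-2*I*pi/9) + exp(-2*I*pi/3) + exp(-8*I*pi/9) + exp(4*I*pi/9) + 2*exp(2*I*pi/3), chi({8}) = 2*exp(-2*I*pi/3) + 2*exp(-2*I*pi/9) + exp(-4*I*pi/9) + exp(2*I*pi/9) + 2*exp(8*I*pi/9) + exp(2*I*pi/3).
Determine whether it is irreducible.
Not irreducible (reducible): <chi, chi> = 15 > 1.

Proof sketch: <chi, chi> = (1/|G|) sum_C |C| * |chi(C)|^2 = (1/9)[1*|9|^2 + 1*|exp(-2*I*pi/3) + 2*exp(-8*I*pi/9) + exp(-2*I*pi/9) + exp(4*I*pi/9) + 2*exp(2*I*pi/9) + 2*exp(2*I*pi/3)|^2 + 1*|2*exp(-2*I*pi/3) + exp(-4*I*pi/9) + exp(8*I*pi/9) + exp(2*I*pi/3) + 2*exp(2*I*pi/9) + 2*exp(4*I*pi/9)|^2 + 1*|3 + 4*exp(-2*I*pi/3) + 2*exp(2*I*pi/3)|^2 + 1*|exp(-2*I*pi/3) + exp(-2*I*pi/9) + exp(-8*I*pi/9) + 2*exp(8*I*pi/9) + 2*exp(2*I*pi/3) + 2*exp(4*I*pi/9)|^2 + 1*|2*exp(-4*I*pi/9) + 2*exp(-2*I*pi/3) + 2*exp(-8*I*pi/9) + exp(8*I*pi/9) + exp(2*I*pi/9) + exp(2*I*pi/3)|^2 + 1*|3 + 2*exp(-2*I*pi/3) + 4*exp(2*I*pi/3)|^2 + 1*|2*exp(-4*I*pi/9) + 2*exp(-2*I*pi/9) + exp(-2*I*pi/3) + exp(-8*I*pi/9) + exp(4*I*pi/9) + 2*exp(2*I*pi/3)|^2 + 1*|2*exp(-2*I*pi/3) + 2*exp(-2*I*pi/9) + exp(-4*I*pi/9) + exp(2*I*pi/9) + 2*exp(8*I*pi/9) + exp(2*I*pi/3)|^2]
  = (1/9)[(81) + (15 + 11*exp(-4*I*pi/9) + 7*exp(-2*I*pi/3) + 6*exp(-2*I*pi/9) + 9*exp(-8*I*pi/9) + 9*exp(8*I*pi/9) + 6*exp(2*I*pi/9) + 7*exp(2*I*pi/3) + 11*exp(4*I*pi/9)) + (15 + 7*exp(-2*I*pi/3) + 6*exp(-4*I*pi/9) + 9*exp(-2*I*pi/9) + 11*exp(-8*I*pi/9) + 11*exp(8*I*pi/9) + 9*exp(2*I*pi/9) + 6*exp(4*I*pi/9) + 7*exp(2*I*pi/3)) + (3) + (15 + 9*exp(-4*I*pi/9) + 11*exp(-2*I*pi/9) + 7*exp(-2*I*pi/3) + 6*exp(-8*I*pi/9) + 6*exp(8*I*pi/9) + 7*exp(2*I*pi/3) + 11*exp(2*I*pi/9) + 9*exp(4*I*pi/9)) + (15 + 9*exp(-4*I*pi/9) + 11*exp(-2*I*pi/9) + 7*exp(-2*I*pi/3) + 6*exp(-8*I*pi/9) + 6*exp(8*I*pi/9) + 7*exp(2*I*pi/3) + 11*exp(2*I*pi/9) + 9*exp(4*I*pi/9)) + (3) + (15 + 7*exp(-2*I*pi/3) + 6*exp(-4*I*pi/9) + 9*exp(-2*I*pi/9) + 11*exp(-8*I*pi/9) + 11*exp(8*I*pi/9) + 9*exp(2*I*pi/9) + 6*exp(4*I*pi/9) + 7*exp(2*I*pi/3)) + (15 + 11*exp(-4*I*pi/9) + 7*exp(-2*I*pi/3) + 6*exp(-2*I*pi/9) + 9*exp(-8*I*pi/9) + 9*exp(8*I*pi/9) + 6*exp(2*I*pi/9) + 7*exp(2*I*pi/3) + 11*exp(4*I*pi/9))] = 135/9 = 15.
(Exp terms are combined using exp(i*s)*conj(exp(i*t)) = exp(i*(s-t)), and sums of them are collapsed using the identity that for every m > 1 the m distinct m-th roots of unity sum to 0, e.g. 1 + exp(2*I*pi/3) + exp(-2*I*pi/3) = 0.)
A character is irreducible iff <chi, chi> = 1, so this representation is reducible.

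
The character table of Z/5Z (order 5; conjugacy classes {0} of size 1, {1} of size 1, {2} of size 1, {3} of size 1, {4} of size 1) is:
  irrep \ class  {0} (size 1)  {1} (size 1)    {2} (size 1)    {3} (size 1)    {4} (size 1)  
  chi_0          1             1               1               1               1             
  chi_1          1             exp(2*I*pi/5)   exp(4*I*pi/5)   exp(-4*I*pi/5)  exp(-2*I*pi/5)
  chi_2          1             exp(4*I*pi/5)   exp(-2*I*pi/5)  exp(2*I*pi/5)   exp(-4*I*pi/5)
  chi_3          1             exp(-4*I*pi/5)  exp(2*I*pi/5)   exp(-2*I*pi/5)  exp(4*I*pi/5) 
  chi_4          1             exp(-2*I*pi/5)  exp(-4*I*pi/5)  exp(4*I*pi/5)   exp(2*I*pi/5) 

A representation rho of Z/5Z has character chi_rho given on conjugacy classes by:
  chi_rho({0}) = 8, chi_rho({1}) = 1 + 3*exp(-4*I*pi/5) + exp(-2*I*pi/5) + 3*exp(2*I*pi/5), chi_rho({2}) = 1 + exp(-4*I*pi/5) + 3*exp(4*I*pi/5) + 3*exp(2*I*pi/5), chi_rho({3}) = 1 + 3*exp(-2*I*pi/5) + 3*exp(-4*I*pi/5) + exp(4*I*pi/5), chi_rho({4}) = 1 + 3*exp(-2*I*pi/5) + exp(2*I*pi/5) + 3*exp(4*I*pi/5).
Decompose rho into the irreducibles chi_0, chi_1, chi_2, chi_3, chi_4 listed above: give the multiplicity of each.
Multiplicities: chi_0: 1, chi_1: 3, chi_2: 0, chi_3: 3, chi_4: 1.

Details: Use <chi_rho, chi> = (1/|G|) sum_C |C| * chi_rho(C) * conj(chi(C)) with |G| = 5 for each irreducible chi in the table:
  <chi_rho, chi_0> = (1/5)[1*(8)*conj(1) + 1*(1 + 3*exp(-4*I*pi/5) + exp(-2*I*pi/5) + 3*exp(2*I*pi/5))*conj(1) + 1*(1 + exp(-4*I*pi/5) + 3*exp(4*I*pi/5) + 3*exp(2*I*pi/5))*conj(1) + 1*(1 + 3*exp(-2*I*pi/5) + 3*exp(-4*I*pi/5) + exp(4*I*pi/5))*conj(1) + 1*(1 + 3*exp(-2*I*pi/5) + exp(2*I*pi/5) + 3*exp(4*I*pi/5))*conj(1)]
      = (1/5)[(8) + (1 + 3*exp(-4*I*pi/5) + exp(-2*I*pi/5) + 3*exp(2*I*pi/5)) + (1 + exp(-4*I*pi/5) + 3*exp(4*I*pi/5) + 3*exp(2*I*pi/5)) + (1 + 3*exp(-2*I*pi/5) + 3*exp(-4*I*pi/5) + exp(4*I*pi/5)) + (1 + 3*exp(-2*I*pi/5) + exp(2*I*pi/5) + 3*exp(4*I*pi/5))] = 5/5 = 1
  <chi_rho, chi_1> = (1/5)[1*(8)*conj(1) + 1*(1 + 3*exp(-4*I*pi/5) + exp(-2*I*pi/5) + 3*exp(2*I*pi/5))*conj(exp(2*I*pi/5)) + 1*(1 + exp(-4*I*pi/5) + 3*exp(4*I*pi/5) + 3*exp(2*I*pi/5))*conj(exp(4*I*pi/5)) + 1*(1 + 3*exp(-2*I*pi/5) + 3*exp(-4*I*pi/5) + exp(4*I*pi/5))*conj(exp(-4*I*pi/5)) + 1*(1 + 3*exp(-2*I*pi/5) + exp(2*I*pi/5) + 3*exp(4*I*pi/5))*conj(exp(-2*I*pi/5))]
      = (1/5)[(8) + (3 + exp(-2*I*pi/5) + exp(-4*I*pi/5) + 3*exp(4*I*pi/5)) + (3 + 3*exp(-2*I*pi/5) + exp(-4*I*pi/5) + exp(2*I*pi/5)) + (3 + exp(-2*I*pi/5) + exp(4*I*pi/5) + 3*exp(2*I*pi/5)) + (3 + 3*exp(-4*I*pi/5) + exp(4*I*pi/5) + exp(2*I*pi/5))] = 15/5 = 3
  <chi_rho, chi_2> = (1/5)[1*(8)*conj(1) + 1*(1 + 3*exp(-4*I*pi/5) + exp(-2*I*pi/5) + 3*exp(2*I*pi/5))*conj(exp(4*I*pi/5)) + 1*(1 + exp(-4*I*pi/5) + 3*exp(4*I*pi/5) + 3*exp(2*I*pi/5))*conj(exp(-2*I*pi/5)) + 1*(1 + 3*exp(-2*I*pi/5) + 3*exp(-4*I*pi/5) + exp(4*I*pi/5))*conj(exp(2*I*pi/5)) + 1*(1 + 3*exp(-2*I*pi/5) + exp(2*I*pi/5) + 3*exp(4*I*pi/5))*conj(exp(-4*I*pi/5))]
      = (1/5)[(8) + (3*exp(-2*I*pi/5) + exp(-4*I*pi/5) + exp(4*I*pi/5) + 3*exp(2*I*pi/5)) + (3*exp(-4*I*pi/5) + exp(-2*I*pi/5) + exp(2*I*pi/5) + 3*exp(4*I*pi/5)) + (3*exp(-4*I*pi/5) + exp(-2*I*pi/5) + exp(2*I*pi/5) + 3*exp(4*I*pi/5)) + (3*exp(-2*I*pi/5) + exp(-4*I*pi/5) + exp(4*I*pi/5) + 3*exp(2*I*pi/5))] = 0/5 = 0
  <chi_rho, chi_3> = (1/5)[1*(8)*conj(1) + 1*(1 + 3*exp(-4*I*pi/5) + exp(-2*I*pi/5) + 3*exp(2*I*pi/5))*conj(exp(-4*I*pi/5)) + 1*(1 + exp(-4*I*pi/5) + 3*exp(4*I*pi/5) + 3*exp(2*I*pi/5))*conj(exp(2*I*pi/5)) + 1*(1 + 3*exp(-2*I*pi/5) + 3*exp(-4*I*pi/5) + exp(4*I*pi/5))*conj(exp(-2*I*pi/5)) + 1*(1 + 3*exp(-2*I*pi/5) + exp(2*I*pi/5) + 3*exp(4*I*pi/5))*conj(exp(4*I*pi/5))]
      = (1/5)[(8) + (3 + 3*exp(-4*I*pi/5) + exp(4*I*pi/5) + exp(2*I*pi/5)) + (3 + exp(-2*I*pi/5) + exp(4*I*pi/5) + 3*exp(2*I*pi/5)) + (3 + 3*exp(-2*I*pi/5) + exp(-4*I*pi/5) + exp(2*I*pi/5)) + (3 + exp(-2*I*pi/5) + exp(-4*I*pi/5) + 3*exp(4*I*pi/5))] = 15/5 = 3
  <chi_rho, chi_4> = (1/5)[1*(8)*conj(1) + 1*(1 + 3*exp(-4*I*pi/5) + exp(-2*I*pi/5) + 3*exp(2*I*pi/5))*conj(exp(-2*I*pi/5)) + 1*(1 + exp(-4*I*pi/5) + 3*exp(4*I*pi/5) + 3*exp(2*I*pi/5))*conj(exp(-4*I*pi/5)) + 1*(1 + 3*exp(-2*I*pi/5) + 3*exp(-4*I*pi/5) + exp(4*I*pi/5))*conj(exp(4*I*pi/5)) + 1*(1 + 3*exp(-2*I*pi/5) + exp(2*I*pi/5) + 3*exp(4*I*pi/5))*conj(exp(2*I*pi/5))]
      = (1/5)[(8) + (1 + 3*exp(-2*I*pi/5) + exp(2*I*pi/5) + 3*exp(4*I*pi/5)) + (1 + 3*exp(-2*I*pi/5) + 3*exp(-4*I*pi/5) + exp(4*I*pi/5)) + (1 + exp(-4*I*pi/5) + 3*exp(4*I*pi/5) + 3*exp(2*I*pi/5)) + (1 + 3*exp(-4*I*pi/5) + exp(-2*I*pi/5) + 3*exp(2*I*pi/5))] = 5/5 = 1
(Exp terms are combined using exp(i*s)*conj(exp(i*t)) = exp(i*(s-t)), and sums of them are collapsed using the identity that for every m > 1 the m distinct m-th roots of unity sum to 0, e.g. 1 + exp(2*I*pi/3) + exp(-2*I*pi/3) = 0.)
Dimension check: dim(rho) = sum (mult * dim) = 1*1 + 3*1 + 0*1 + 3*1 + 1*1 = 8 = chi_rho(e) = 8.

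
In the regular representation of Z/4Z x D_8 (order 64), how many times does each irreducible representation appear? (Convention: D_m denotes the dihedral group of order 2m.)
Each irreducible V_i of dimension d_i appears with multiplicity d_i, i.e. rho_reg = (direct sum over all irreducibles V_i) d_i V_i. The irreducible dimensions for Z/4Z x D_8 are 1, 1, 1, 1, 1, 1, 1, 1, 1, 1, 1, 1, 1, 1, 1, 1, 2, 2, 2, 2, 2, 2, 2, 2, 2, 2, 2, 2: 16 irreducibles of dimension 1, each with multiplicity 1; 12 irreducibles of dimension 2, each with multiplicity 2. Total dimension 16*1*1 + 12*2*2 = 64 = |G|.

General theorem: in the regular representation of a finite group G, each irreducible appears with multiplicity equal to its dimension. Check: dim(rho_reg) = sum d_i^2 = 1 + 1 + 1 + 1 + 1 + 1 + 1 + 1 + 1 + 1 + 1 + 1 + 1 + 1 + 1 + 1 + 4 + 4 + 4 + 4 + 4 + 4 + 4 + 4 + 4 + 4 + 4 + 4 = 64 = |G|.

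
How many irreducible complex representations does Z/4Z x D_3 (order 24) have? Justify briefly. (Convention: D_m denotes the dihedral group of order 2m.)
12

Proof sketch: The number of irreducible complex representations of a finite group equals its number of conjugacy classes. For a direct product, #classes(G x H) = #classes(G) * #classes(H). Z/4Z has 4 classes (abelian), D_3 has 3 classes, so 4 * 3 = 12, so Z/4Z x D_3 (order 24) has exactly 12 irreducible complex representations.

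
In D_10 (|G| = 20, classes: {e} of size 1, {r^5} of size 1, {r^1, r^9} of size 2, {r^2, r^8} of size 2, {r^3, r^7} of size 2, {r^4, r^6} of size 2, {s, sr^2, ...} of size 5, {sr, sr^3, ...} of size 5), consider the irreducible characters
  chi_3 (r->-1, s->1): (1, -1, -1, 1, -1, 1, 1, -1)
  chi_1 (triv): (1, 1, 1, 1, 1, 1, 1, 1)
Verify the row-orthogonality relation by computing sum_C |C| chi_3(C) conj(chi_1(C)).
Sum = 0; so <chi_3, chi_1> = 0 (distinct irreducibles are orthogonal).

Compute term by term over conjugacy classes (|C| * chi_3(C) * conj(chi_1(C))):
  1*(1)*conj(1) + 1*(-1)*conj(1) + 2*(-1)*conj(1) + 2*(1)*conj(1) + 2*(-1)*conj(1) + 2*(1)*conj(1) + 5*(1)*conj(1) + 5*(-1)*conj(1)
  = (1) + (-1) + (-2) + (2) + (-2) + (2) + (5) + (-5)
  = 0.
Dividing by |G| = 20 gives 0/20 = 0, matching the row-orthogonality relation <chi_3, chi_1> = [chi_3 = chi_1].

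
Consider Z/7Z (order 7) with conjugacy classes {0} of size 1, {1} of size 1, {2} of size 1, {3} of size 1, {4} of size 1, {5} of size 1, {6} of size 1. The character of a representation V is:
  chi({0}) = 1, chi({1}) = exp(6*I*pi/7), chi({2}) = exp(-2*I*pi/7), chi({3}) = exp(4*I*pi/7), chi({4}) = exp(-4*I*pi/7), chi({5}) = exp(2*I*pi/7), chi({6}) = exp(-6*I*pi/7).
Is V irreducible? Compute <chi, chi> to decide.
Irreducible: <chi, chi> = 1.

Proof sketch: <chi, chi> = (1/|G|) sum_C |C| * |chi(C)|^2 = (1/7)[1*|1|^2 + 1*|exp(6*I*pi/7)|^2 + 1*|exp(-2*I*pi/7)|^2 + 1*|exp(4*I*pi/7)|^2 + 1*|exp(-4*I*pi/7)|^2 + 1*|exp(2*I*pi/7)|^2 + 1*|exp(-6*I*pi/7)|^2]
  = (1/7)[(1) + (1) + (1) + (1) + (1) + (1) + (1)] = 7/7 = 1.
(Exp terms are combined using exp(i*s)*conj(exp(i*t)) = exp(i*(s-t)), and sums of them are collapsed using the identity that for every m > 1 the m distinct m-th roots of unity sum to 0, e.g. 1 + exp(2*I*pi/3) + exp(-2*I*pi/3) = 0.)
A character is irreducible iff <chi, chi> = 1, so this representation is irreducible.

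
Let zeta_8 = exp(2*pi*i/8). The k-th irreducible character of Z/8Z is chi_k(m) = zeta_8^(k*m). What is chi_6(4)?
chi_6(4) = zeta_8^24 = 1

Working: chi_6(4) = zeta_8^(6*4) = zeta_8^24. Since zeta_8^8 = 1, this equals zeta_8^0 = exp(2*pi*i*0/8) = 1.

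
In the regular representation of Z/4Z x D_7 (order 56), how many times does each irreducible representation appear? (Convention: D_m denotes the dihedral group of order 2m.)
Each irreducible V_i of dimension d_i appears with multiplicity d_i, i.e. rho_reg = (direct sum over all irreducibles V_i) d_i V_i. The irreducible dimensions for Z/4Z x D_7 are 1, 1, 1, 1, 1, 1, 1, 1, 2, 2, 2, 2, 2, 2, 2, 2, 2, 2, 2, 2: 8 irreducibles of dimension 1, each with multiplicity 1; 12 irreducibles of dimension 2, each with multiplicity 2. Total dimension 8*1*1 + 12*2*2 = 56 = |G|.

Explanation: General theorem: in the regular representation of a finite group G, each irreducible appears with multiplicity equal to its dimension. Check: dim(rho_reg) = sum d_i^2 = 1 + 1 + 1 + 1 + 1 + 1 + 1 + 1 + 4 + 4 + 4 + 4 + 4 + 4 + 4 + 4 + 4 + 4 + 4 + 4 = 56 = |G|.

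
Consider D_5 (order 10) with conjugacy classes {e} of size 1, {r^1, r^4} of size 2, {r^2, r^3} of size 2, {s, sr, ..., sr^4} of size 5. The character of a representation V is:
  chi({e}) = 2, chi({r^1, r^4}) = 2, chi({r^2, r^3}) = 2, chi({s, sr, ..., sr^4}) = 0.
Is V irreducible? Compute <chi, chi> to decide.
Not irreducible (reducible): <chi, chi> = 2 > 1.

<chi, chi> = (1/|G|) sum_C |C| * |chi(C)|^2 = (1/10)[1*|2|^2 + 2*|2|^2 + 2*|2|^2 + 5*|0|^2]
  = (1/10)[(4) + (8) + (8) + (0)] = 20/10 = 2.
A character is irreducible iff <chi, chi> = 1, so this representation is reducible.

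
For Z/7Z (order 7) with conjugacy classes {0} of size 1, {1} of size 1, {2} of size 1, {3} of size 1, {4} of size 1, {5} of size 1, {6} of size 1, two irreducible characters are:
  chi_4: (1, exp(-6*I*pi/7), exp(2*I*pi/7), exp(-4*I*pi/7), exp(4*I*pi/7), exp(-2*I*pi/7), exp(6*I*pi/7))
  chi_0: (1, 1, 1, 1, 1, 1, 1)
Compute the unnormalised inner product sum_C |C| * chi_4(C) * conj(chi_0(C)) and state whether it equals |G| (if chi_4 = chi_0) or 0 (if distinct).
Sum = 0; so <chi_4, chi_0> = 0 (distinct irreducibles are orthogonal).

Solution. Compute term by term over conjugacy classes (|C| * chi_4(C) * conj(chi_0(C))):
  1*(1)*conj(1) + 1*(exp(-6*I*pi/7))*conj(1) + 1*(exp(2*I*pi/7))*conj(1) + 1*(exp(-4*I*pi/7))*conj(1) + 1*(exp(4*I*pi/7))*conj(1) + 1*(exp(-2*I*pi/7))*conj(1) + 1*(exp(6*I*pi/7))*conj(1)
  = (1) + (exp(-6*I*pi/7)) + (exp(2*I*pi/7)) + (exp(-4*I*pi/7)) + (exp(4*I*pi/7)) + (exp(-2*I*pi/7)) + (exp(6*I*pi/7))
  = 0.
(Exp terms are combined using exp(i*s)*conj(exp(i*t)) = exp(i*(s-t)), and sums of them are collapsed using the identity that for every m > 1 the m distinct m-th roots of unity sum to 0, e.g. 1 + exp(2*I*pi/3) + exp(-2*I*pi/3) = 0.)
Dividing by |G| = 7 gives 0/7 = 0, matching the row-orthogonality relation <chi_4, chi_0> = [chi_4 = chi_0].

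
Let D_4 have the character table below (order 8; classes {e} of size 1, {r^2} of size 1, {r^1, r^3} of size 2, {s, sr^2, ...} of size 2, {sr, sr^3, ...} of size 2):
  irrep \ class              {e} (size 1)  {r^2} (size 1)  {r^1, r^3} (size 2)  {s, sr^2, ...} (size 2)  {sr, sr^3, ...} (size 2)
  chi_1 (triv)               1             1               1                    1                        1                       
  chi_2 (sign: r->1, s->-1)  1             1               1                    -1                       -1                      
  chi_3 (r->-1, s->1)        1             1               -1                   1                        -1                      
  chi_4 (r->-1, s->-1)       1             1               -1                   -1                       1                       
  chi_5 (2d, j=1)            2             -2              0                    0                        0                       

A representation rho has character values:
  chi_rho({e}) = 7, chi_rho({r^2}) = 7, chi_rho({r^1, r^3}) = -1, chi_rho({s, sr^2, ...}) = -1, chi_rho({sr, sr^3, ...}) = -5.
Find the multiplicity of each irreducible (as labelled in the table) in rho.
Multiplicities: chi_1: 0, chi_2: 3, chi_3: 3, chi_4: 1, chi_5: 0.

Reasoning: Use <chi_rho, chi> = (1/|G|) sum_C |C| * chi_rho(C) * conj(chi(C)) with |G| = 8 for each irreducible chi in the table:
  <chi_rho, chi_1> = (1/8)[1*(7)*conj(1) + 1*(7)*conj(1) + 2*(-1)*conj(1) + 2*(-1)*conj(1) + 2*(-5)*conj(1)]
      = (1/8)[(7) + (7) + (-2) + (-2) + (-10)] = 0/8 = 0
  <chi_rho, chi_2> = (1/8)[1*(7)*conj(1) + 1*(7)*conj(1) + 2*(-1)*conj(1) + 2*(-1)*conj(-1) + 2*(-5)*conj(-1)]
      = (1/8)[(7) + (7) + (-2) + (2) + (10)] = 24/8 = 3
  <chi_rho, chi_3> = (1/8)[1*(7)*conj(1) + 1*(7)*conj(1) + 2*(-1)*conj(-1) + 2*(-1)*conj(1) + 2*(-5)*conj(-1)]
      = (1/8)[(7) + (7) + (2) + (-2) + (10)] = 24/8 = 3
  <chi_rho, chi_4> = (1/8)[1*(7)*conj(1) + 1*(7)*conj(1) + 2*(-1)*conj(-1) + 2*(-1)*conj(-1) + 2*(-5)*conj(1)]
      = (1/8)[(7) + (7) + (2) + (2) + (-10)] = 8/8 = 1
  <chi_rho, chi_5> = (1/8)[1*(7)*conj(2) + 1*(7)*conj(-2) + 2*(-1)*conj(0) + 2*(-1)*conj(0) + 2*(-5)*conj(0)]
      = (1/8)[(14) + (-14) + (0) + (0) + (0)] = 0/8 = 0
Dimension check: dim(rho) = sum (mult * dim) = 0*1 + 3*1 + 3*1 + 1*1 + 0*2 = 7 = chi_rho(e) = 7.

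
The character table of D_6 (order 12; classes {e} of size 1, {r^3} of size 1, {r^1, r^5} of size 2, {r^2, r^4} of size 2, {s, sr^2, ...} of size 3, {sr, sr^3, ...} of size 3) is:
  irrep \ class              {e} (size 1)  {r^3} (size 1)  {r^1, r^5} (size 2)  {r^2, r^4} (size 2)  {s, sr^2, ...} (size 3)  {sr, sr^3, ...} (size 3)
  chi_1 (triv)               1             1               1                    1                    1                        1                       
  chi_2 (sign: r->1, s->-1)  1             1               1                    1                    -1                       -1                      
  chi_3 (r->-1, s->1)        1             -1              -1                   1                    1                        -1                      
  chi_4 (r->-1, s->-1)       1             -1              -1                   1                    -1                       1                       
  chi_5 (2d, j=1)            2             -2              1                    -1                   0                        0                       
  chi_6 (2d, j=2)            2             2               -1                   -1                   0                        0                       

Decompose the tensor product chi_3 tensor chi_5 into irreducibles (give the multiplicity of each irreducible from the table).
chi_3 tensor chi_5 = chi_6 (all other irreducibles have multiplicity 0).

Details: The character of a tensor product is the pointwise product (chi_3 * chi_5)(C) = chi_3(C) * chi_5(C):
  {e}: (1)*(2), {r^3}: (-1)*(-2), {r^1, r^5}: (-1)*(1), {r^2, r^4}: (1)*(-1), {s, sr^2, ...}: (1)*(0), {sr, sr^3, ...}: (-1)*(0)
so (chi_3 * chi_5) takes values
  {e} -> 2, {r^3} -> 2, {r^1, r^5} -> -1, {r^2, r^4} -> -1, {s, sr^2, ...} -> 0, {sr, sr^3, ...} -> 0.
Now take the inner product of this character with each irreducible chi from the table, <chi_3*chi_5, chi> = (1/12) sum_C |C| (chi_3*chi_5)(C) conj(chi(C)):
  <chi_3*chi_5, chi_1> = (1/12)[1*(2)*conj(1) + 1*(2)*conj(1) + 2*(-1)*conj(1) + 2*(-1)*conj(1) + 3*(0)*conj(1) + 3*(0)*conj(1)]
      = (1/12)[(2) + (2) + (-2) + (-2) + (0) + (0)] = 0/12 = 0
  <chi_3*chi_5, chi_2> = (1/12)[1*(2)*conj(1) + 1*(2)*conj(1) + 2*(-1)*conj(1) + 2*(-1)*conj(1) + 3*(0)*conj(-1) + 3*(0)*conj(-1)]
      = (1/12)[(2) + (2) + (-2) + (-2) + (0) + (0)] = 0/12 = 0
  <chi_3*chi_5, chi_3> = (1/12)[1*(2)*conj(1) + 1*(2)*conj(-1) + 2*(-1)*conj(-1) + 2*(-1)*conj(1) + 3*(0)*conj(1) + 3*(0)*conj(-1)]
      = (1/12)[(2) + (-2) + (2) + (-2) + (0) + (0)] = 0/12 = 0
  <chi_3*chi_5, chi_4> = (1/12)[1*(2)*conj(1) + 1*(2)*conj(-1) + 2*(-1)*conj(-1) + 2*(-1)*conj(1) + 3*(0)*conj(-1) + 3*(0)*conj(1)]
      = (1/12)[(2) + (-2) + (2) + (-2) + (0) + (0)] = 0/12 = 0
  <chi_3*chi_5, chi_5> = (1/12)[1*(2)*conj(2) + 1*(2)*conj(-2) + 2*(-1)*conj(1) + 2*(-1)*conj(-1) + 3*(0)*conj(0) + 3*(0)*conj(0)]
      = (1/12)[(4) + (-4) + (-2) + (2) + (0) + (0)] = 0/12 = 0
  <chi_3*chi_5, chi_6> = (1/12)[1*(2)*conj(2) + 1*(2)*conj(2) + 2*(-1)*conj(-1) + 2*(-1)*conj(-1) + 3*(0)*conj(0) + 3*(0)*conj(0)]
      = (1/12)[(4) + (4) + (2) + (2) + (0) + (0)] = 12/12 = 1
Hence the multiplicities are chi_6: 1. Dimension check: dim(chi_3)*dim(chi_5) = 1*2 = 2 and sum (mult * dim) = 1*2 = 2.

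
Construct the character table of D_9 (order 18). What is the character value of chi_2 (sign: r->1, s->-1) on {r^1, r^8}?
Conjugacy classes: {e} of size 1, {r^1, r^8} of size 2, {r^2, r^7} of size 2, {r^3, r^6} of size 2, {r^4, r^5} of size 2, {s, sr, ..., sr^8} of size 9.
Character table:
  irrep \ class              {e} (size 1)  {r^1, r^8} (size 2)  {r^2, r^7} (size 2)  {r^3, r^6} (size 2)  {r^4, r^5} (size 2)  {s, sr, ..., sr^8} (size 9)
  chi_1 (triv)               1             1                    1                    1                    1                    1                          
  chi_2 (sign: r->1, s->-1)  1             1                    1                    1                    1                    -1                         
  chi_3 (2d, j=1)            2             2*cos(2*pi/9)        2*cos(4*pi/9)        -1                   -2*cos(pi/9)         0                          
  chi_4 (2d, j=2)            2             2*cos(4*pi/9)        -2*cos(pi/9)         -1                   2*cos(2*pi/9)        0                          
  chi_5 (2d, j=3)            2             -1                   -1                   2                    -1                   0                          
  chi_6 (2d, j=4)            2             -2*cos(pi/9)         2*cos(2*pi/9)        -1                   2*cos(4*pi/9)        0                          

Spot check: chi_2 (sign: r->1, s->-1) on {r^1, r^8} = 1.

Proof sketch: D_9 has order 2*9 = 18 with 6 conjugacy classes, hence 6 irreducibles. Sum of squared dims 1 + 1 + 4 + 4 + 4 + 4 = 18 = |G|. Linear characters come from the abelianisation; the 2-dimensional irreps have character r^k -> 2*cos(2*pi*j*k/9), reflections -> 0.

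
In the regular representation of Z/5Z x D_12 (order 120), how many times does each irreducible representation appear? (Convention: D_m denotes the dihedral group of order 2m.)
Each irreducible V_i of dimension d_i appears with multiplicity d_i, i.e. rho_reg = (direct sum over all irreducibles V_i) d_i V_i. The irreducible dimensions for Z/5Z x D_12 are 1, 1, 1, 1, 1, 1, 1, 1, 1, 1, 1, 1, 1, 1, 1, 1, 1, 1, 1, 1, 2, 2, 2, 2, 2, 2, 2, 2, 2, 2, 2, 2, 2, 2, 2, 2, 2, 2, 2, 2, 2, 2, 2, 2, 2: 20 irreducibles of dimension 1, each with multiplicity 1; 25 irreducibles of dimension 2, each with multiplicity 2. Total dimension 20*1*1 + 25*2*2 = 120 = |G|.

Working: General theorem: in the regular representation of a finite group G, each irreducible appears with multiplicity equal to its dimension. Check: dim(rho_reg) = sum d_i^2 = 1 + 1 + 1 + 1 + 1 + 1 + 1 + 1 + 1 + 1 + 1 + 1 + 1 + 1 + 1 + 1 + 1 + 1 + 1 + 1 + 4 + 4 + 4 + 4 + 4 + 4 + 4 + 4 + 4 + 4 + 4 + 4 + 4 + 4 + 4 + 4 + 4 + 4 + 4 + 4 + 4 + 4 + 4 + 4 + 4 = 120 = |G|.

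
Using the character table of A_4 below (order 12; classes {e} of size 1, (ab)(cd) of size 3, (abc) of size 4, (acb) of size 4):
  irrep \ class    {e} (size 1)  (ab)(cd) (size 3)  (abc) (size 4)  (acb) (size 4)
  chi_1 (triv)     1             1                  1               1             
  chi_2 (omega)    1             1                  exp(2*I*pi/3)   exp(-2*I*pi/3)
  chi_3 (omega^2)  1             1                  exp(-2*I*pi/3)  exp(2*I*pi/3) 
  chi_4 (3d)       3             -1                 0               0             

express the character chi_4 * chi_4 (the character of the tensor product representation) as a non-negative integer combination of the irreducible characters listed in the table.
chi_4 tensor chi_4 = chi_1 + chi_2 + chi_3 + 2*chi_4 (all other irreducibles have multiplicity 0).

Proof sketch: The character of a tensor product is the pointwise product (chi_4 * chi_4)(C) = chi_4(C) * chi_4(C):
  {e}: (3)*(3), (ab)(cd): (-1)*(-1), (abc): (0)*(0), (acb): (0)*(0)
so (chi_4 * chi_4) takes values
  {e} -> 9, (ab)(cd) -> 1, (abc) -> 0, (acb) -> 0.
Now take the inner product of this character with each irreducible chi from the table, <chi_4*chi_4, chi> = (1/12) sum_C |C| (chi_4*chi_4)(C) conj(chi(C)):
  <chi_4*chi_4, chi_1> = (1/12)[1*(9)*conj(1) + 3*(1)*conj(1) + 4*(0)*conj(1) + 4*(0)*conj(1)]
      = (1/12)[(9) + (3) + (0) + (0)] = 12/12 = 1
  <chi_4*chi_4, chi_2> = (1/12)[1*(9)*conj(1) + 3*(1)*conj(1) + 4*(0)*conj(exp(2*I*pi/3)) + 4*(0)*conj(exp(-2*I*pi/3))]
      = (1/12)[(9) + (3) + (0) + (0)] = 12/12 = 1
  <chi_4*chi_4, chi_3> = (1/12)[1*(9)*conj(1) + 3*(1)*conj(1) + 4*(0)*conj(exp(-2*I*pi/3)) + 4*(0)*conj(exp(2*I*pi/3))]
      = (1/12)[(9) + (3) + (0) + (0)] = 12/12 = 1
  <chi_4*chi_4, chi_4> = (1/12)[1*(9)*conj(3) + 3*(1)*conj(-1) + 4*(0)*conj(0) + 4*(0)*conj(0)]
      = (1/12)[(27) + (-3) + (0) + (0)] = 24/12 = 2
(Exp terms are combined using exp(i*s)*conj(exp(i*t)) = exp(i*(s-t)), and sums of them are collapsed using the identity that for every m > 1 the m distinct m-th roots of unity sum to 0, e.g. 1 + exp(2*I*pi/3) + exp(-2*I*pi/3) = 0.)
Hence the multiplicities are chi_1: 1, chi_2: 1, chi_3: 1, chi_4: 2. Dimension check: dim(chi_4)*dim(chi_4) = 3*3 = 9 and sum (mult * dim) = 1*1 + 1*1 + 1*1 + 2*3 = 9.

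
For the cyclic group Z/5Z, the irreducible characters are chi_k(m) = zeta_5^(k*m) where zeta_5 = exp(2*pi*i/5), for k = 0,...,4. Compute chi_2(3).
chi_2(3) = zeta_5^6 = exp(2*I*pi/5)

Solution. chi_2(3) = zeta_5^(2*3) = zeta_5^6. Since zeta_5^5 = 1, this equals zeta_5^1 = exp(2*pi*i*1/5) = exp(2*I*pi/5).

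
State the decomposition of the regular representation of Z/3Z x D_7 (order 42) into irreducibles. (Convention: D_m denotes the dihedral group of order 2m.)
Each irreducible V_i of dimension d_i appears with multiplicity d_i, i.e. rho_reg = (direct sum over all irreducibles V_i) d_i V_i. The irreducible dimensions for Z/3Z x D_7 are 1, 1, 1, 1, 1, 1, 2, 2, 2, 2, 2, 2, 2, 2, 2: 6 irreducibles of dimension 1, each with multiplicity 1; 9 irreducibles of dimension 2, each with multiplicity 2. Total dimension 6*1*1 + 9*2*2 = 42 = |G|.

Why: General theorem: in the regular representation of a finite group G, each irreducible appears with multiplicity equal to its dimension. Check: dim(rho_reg) = sum d_i^2 = 1 + 1 + 1 + 1 + 1 + 1 + 4 + 4 + 4 + 4 + 4 + 4 + 4 + 4 + 4 = 42 = |G|.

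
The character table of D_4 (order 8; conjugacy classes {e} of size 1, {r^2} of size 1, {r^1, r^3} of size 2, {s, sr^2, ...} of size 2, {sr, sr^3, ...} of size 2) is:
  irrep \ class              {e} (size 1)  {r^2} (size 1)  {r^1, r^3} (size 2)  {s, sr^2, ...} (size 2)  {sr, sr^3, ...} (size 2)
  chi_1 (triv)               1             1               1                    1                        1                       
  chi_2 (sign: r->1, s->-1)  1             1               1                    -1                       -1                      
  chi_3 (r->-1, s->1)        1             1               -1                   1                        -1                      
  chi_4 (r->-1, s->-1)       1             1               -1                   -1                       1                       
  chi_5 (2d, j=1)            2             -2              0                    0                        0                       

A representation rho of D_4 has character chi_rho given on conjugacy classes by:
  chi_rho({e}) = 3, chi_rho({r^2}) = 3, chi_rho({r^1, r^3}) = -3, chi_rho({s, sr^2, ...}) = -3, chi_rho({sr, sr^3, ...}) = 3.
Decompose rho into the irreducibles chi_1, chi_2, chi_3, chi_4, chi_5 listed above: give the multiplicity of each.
Multiplicities: chi_1: 0, chi_2: 0, chi_3: 0, chi_4: 3, chi_5: 0.

Details: Use <chi_rho, chi> = (1/|G|) sum_C |C| * chi_rho(C) * conj(chi(C)) with |G| = 8 for each irreducible chi in the table:
  <chi_rho, chi_1> = (1/8)[1*(3)*conj(1) + 1*(3)*conj(1) + 2*(-3)*conj(1) + 2*(-3)*conj(1) + 2*(3)*conj(1)]
      = (1/8)[(3) + (3) + (-6) + (-6) + (6)] = 0/8 = 0
  <chi_rho, chi_2> = (1/8)[1*(3)*conj(1) + 1*(3)*conj(1) + 2*(-3)*conj(1) + 2*(-3)*conj(-1) + 2*(3)*conj(-1)]
      = (1/8)[(3) + (3) + (-6) + (6) + (-6)] = 0/8 = 0
  <chi_rho, chi_3> = (1/8)[1*(3)*conj(1) + 1*(3)*conj(1) + 2*(-3)*conj(-1) + 2*(-3)*conj(1) + 2*(3)*conj(-1)]
      = (1/8)[(3) + (3) + (6) + (-6) + (-6)] = 0/8 = 0
  <chi_rho, chi_4> = (1/8)[1*(3)*conj(1) + 1*(3)*conj(1) + 2*(-3)*conj(-1) + 2*(-3)*conj(-1) + 2*(3)*conj(1)]
      = (1/8)[(3) + (3) + (6) + (6) + (6)] = 24/8 = 3
  <chi_rho, chi_5> = (1/8)[1*(3)*conj(2) + 1*(3)*conj(-2) + 2*(-3)*conj(0) + 2*(-3)*conj(0) + 2*(3)*conj(0)]
      = (1/8)[(6) + (-6) + (0) + (0) + (0)] = 0/8 = 0
Dimension check: dim(rho) = sum (mult * dim) = 0*1 + 0*1 + 0*1 + 3*1 + 0*2 = 3 = chi_rho(e) = 3.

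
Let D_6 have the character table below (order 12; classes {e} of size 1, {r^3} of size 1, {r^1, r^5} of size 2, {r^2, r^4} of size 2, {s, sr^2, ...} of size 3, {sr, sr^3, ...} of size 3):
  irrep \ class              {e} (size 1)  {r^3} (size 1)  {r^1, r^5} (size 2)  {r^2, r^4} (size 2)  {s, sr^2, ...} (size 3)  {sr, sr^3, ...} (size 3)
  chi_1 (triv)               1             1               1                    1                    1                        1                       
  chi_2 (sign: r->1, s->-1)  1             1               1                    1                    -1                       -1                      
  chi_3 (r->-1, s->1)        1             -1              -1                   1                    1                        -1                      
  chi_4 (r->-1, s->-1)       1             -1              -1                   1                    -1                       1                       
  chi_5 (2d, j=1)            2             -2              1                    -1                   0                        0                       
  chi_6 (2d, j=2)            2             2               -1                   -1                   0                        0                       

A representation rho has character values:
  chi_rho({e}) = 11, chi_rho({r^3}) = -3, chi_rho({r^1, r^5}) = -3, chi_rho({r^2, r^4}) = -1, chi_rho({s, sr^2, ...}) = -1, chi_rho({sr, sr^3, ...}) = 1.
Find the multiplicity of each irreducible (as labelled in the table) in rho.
Multiplicities: chi_1: 0, chi_2: 0, chi_3: 1, chi_4: 2, chi_5: 2, chi_6: 2.

Use <chi_rho, chi> = (1/|G|) sum_C |C| * chi_rho(C) * conj(chi(C)) with |G| = 12 for each irreducible chi in the table:
  <chi_rho, chi_1> = (1/12)[1*(11)*conj(1) + 1*(-3)*conj(1) + 2*(-3)*conj(1) + 2*(-1)*conj(1) + 3*(-1)*conj(1) + 3*(1)*conj(1)]
      = (1/12)[(11) + (-3) + (-6) + (-2) + (-3) + (3)] = 0/12 = 0
  <chi_rho, chi_2> = (1/12)[1*(11)*conj(1) + 1*(-3)*conj(1) + 2*(-3)*conj(1) + 2*(-1)*conj(1) + 3*(-1)*conj(-1) + 3*(1)*conj(-1)]
      = (1/12)[(11) + (-3) + (-6) + (-2) + (3) + (-3)] = 0/12 = 0
  <chi_rho, chi_3> = (1/12)[1*(11)*conj(1) + 1*(-3)*conj(-1) + 2*(-3)*conj(-1) + 2*(-1)*conj(1) + 3*(-1)*conj(1) + 3*(1)*conj(-1)]
      = (1/12)[(11) + (3) + (6) + (-2) + (-3) + (-3)] = 12/12 = 1
  <chi_rho, chi_4> = (1/12)[1*(11)*conj(1) + 1*(-3)*conj(-1) + 2*(-3)*conj(-1) + 2*(-1)*conj(1) + 3*(-1)*conj(-1) + 3*(1)*conj(1)]
      = (1/12)[(11) + (3) + (6) + (-2) + (3) + (3)] = 24/12 = 2
  <chi_rho, chi_5> = (1/12)[1*(11)*conj(2) + 1*(-3)*conj(-2) + 2*(-3)*conj(1) + 2*(-1)*conj(-1) + 3*(-1)*conj(0) + 3*(1)*conj(0)]
      = (1/12)[(22) + (6) + (-6) + (2) + (0) + (0)] = 24/12 = 2
  <chi_rho, chi_6> = (1/12)[1*(11)*conj(2) + 1*(-3)*conj(2) + 2*(-3)*conj(-1) + 2*(-1)*conj(-1) + 3*(-1)*conj(0) + 3*(1)*conj(0)]
      = (1/12)[(22) + (-6) + (6) + (2) + (0) + (0)] = 24/12 = 2
Dimension check: dim(rho) = sum (mult * dim) = 0*1 + 0*1 + 1*1 + 2*1 + 2*2 + 2*2 = 11 = chi_rho(e) = 11.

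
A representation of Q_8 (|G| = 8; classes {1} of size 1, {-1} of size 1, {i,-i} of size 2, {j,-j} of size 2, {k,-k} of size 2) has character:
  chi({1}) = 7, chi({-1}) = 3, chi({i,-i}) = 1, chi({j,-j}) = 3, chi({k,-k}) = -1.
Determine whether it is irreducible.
Not irreducible (reducible): <chi, chi> = 10 > 1.

Explanation: <chi, chi> = (1/|G|) sum_C |C| * |chi(C)|^2 = (1/8)[1*|7|^2 + 1*|3|^2 + 2*|1|^2 + 2*|3|^2 + 2*|-1|^2]
  = (1/8)[(49) + (9) + (2) + (18) + (2)] = 80/8 = 10.
A character is irreducible iff <chi, chi> = 1, so this representation is reducible.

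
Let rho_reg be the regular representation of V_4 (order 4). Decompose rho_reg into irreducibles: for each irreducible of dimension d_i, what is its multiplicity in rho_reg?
Each irreducible V_i of dimension d_i appears with multiplicity d_i, i.e. rho_reg = (direct sum over all irreducibles V_i) d_i V_i. The irreducible dimensions for V_4 are 1, 1, 1, 1: 4 irreducibles of dimension 1, each with multiplicity 1. Total dimension 4*1*1 = 4 = |G|.

Derivation: General theorem: in the regular representation of a finite group G, each irreducible appears with multiplicity equal to its dimension. Check: dim(rho_reg) = sum d_i^2 = 1 + 1 + 1 + 1 = 4 = |G|.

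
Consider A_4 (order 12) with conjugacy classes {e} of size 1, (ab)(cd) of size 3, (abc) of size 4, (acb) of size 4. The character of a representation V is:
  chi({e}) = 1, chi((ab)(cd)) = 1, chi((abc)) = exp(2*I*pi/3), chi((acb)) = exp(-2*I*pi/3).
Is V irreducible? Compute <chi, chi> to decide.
Irreducible: <chi, chi> = 1.

<chi, chi> = (1/|G|) sum_C |C| * |chi(C)|^2 = (1/12)[1*|1|^2 + 3*|1|^2 + 4*|exp(2*I*pi/3)|^2 + 4*|exp(-2*I*pi/3)|^2]
  = (1/12)[(1) + (3) + (4) + (4)] = 12/12 = 1.
(Exp terms are combined using exp(i*s)*conj(exp(i*t)) = exp(i*(s-t)), and sums of them are collapsed using the identity that for every m > 1 the m distinct m-th roots of unity sum to 0, e.g. 1 + exp(2*I*pi/3) + exp(-2*I*pi/3) = 0.)
A character is irreducible iff <chi, chi> = 1, so this representation is irreducible.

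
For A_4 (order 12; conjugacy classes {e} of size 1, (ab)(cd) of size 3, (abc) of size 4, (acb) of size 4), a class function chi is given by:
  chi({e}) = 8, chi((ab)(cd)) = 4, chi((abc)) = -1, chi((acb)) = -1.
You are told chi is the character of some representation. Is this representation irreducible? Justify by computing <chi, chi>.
Not irreducible (reducible): <chi, chi> = 10 > 1.

Working: <chi, chi> = (1/|G|) sum_C |C| * |chi(C)|^2 = (1/12)[1*|8|^2 + 3*|4|^2 + 4*|-1|^2 + 4*|-1|^2]
  = (1/12)[(64) + (48) + (4) + (4)] = 120/12 = 10.
(Exp terms are combined using exp(i*s)*conj(exp(i*t)) = exp(i*(s-t)), and sums of them are collapsed using the identity that for every m > 1 the m distinct m-th roots of unity sum to 0, e.g. 1 + exp(2*I*pi/3) + exp(-2*I*pi/3) = 0.)
A character is irreducible iff <chi, chi> = 1, so this representation is reducible.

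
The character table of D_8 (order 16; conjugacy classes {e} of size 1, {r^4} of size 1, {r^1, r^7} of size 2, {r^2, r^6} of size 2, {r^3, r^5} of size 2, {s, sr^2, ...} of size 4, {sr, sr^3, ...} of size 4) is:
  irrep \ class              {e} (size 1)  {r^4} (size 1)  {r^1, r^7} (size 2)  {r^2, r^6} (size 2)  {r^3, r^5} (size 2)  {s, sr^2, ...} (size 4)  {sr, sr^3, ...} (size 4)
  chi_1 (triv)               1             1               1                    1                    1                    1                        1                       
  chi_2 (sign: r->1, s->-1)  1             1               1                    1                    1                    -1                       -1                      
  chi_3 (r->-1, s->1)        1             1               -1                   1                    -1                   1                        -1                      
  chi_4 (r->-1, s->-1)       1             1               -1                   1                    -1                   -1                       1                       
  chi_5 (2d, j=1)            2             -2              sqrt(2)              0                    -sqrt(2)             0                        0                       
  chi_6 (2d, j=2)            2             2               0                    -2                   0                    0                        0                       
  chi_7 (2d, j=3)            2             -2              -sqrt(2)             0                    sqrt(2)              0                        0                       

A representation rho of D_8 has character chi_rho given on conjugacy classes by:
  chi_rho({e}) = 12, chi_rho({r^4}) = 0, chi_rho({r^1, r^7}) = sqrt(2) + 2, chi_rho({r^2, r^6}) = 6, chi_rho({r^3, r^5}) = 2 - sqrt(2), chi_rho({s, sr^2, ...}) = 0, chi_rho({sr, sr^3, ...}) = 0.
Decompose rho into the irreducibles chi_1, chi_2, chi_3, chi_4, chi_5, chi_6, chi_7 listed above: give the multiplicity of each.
Multiplicities: chi_1: 2, chi_2: 2, chi_3: 1, chi_4: 1, chi_5: 2, chi_6: 0, chi_7: 1.

Working: Use <chi_rho, chi> = (1/|G|) sum_C |C| * chi_rho(C) * conj(chi(C)) with |G| = 16 for each irreducible chi in the table:
  <chi_rho, chi_1> = (1/16)[1*(12)*conj(1) + 1*(0)*conj(1) + 2*(sqrt(2) + 2)*conj(1) + 2*(6)*conj(1) + 2*(2 - sqrt(2))*conj(1) + 4*(0)*conj(1) + 4*(0)*conj(1)]
      = (1/16)[(12) + (0) + (2*sqrt(2) + 4) + (12) + (4 - 2*sqrt(2)) + (0) + (0)] = 32/16 = 2
  <chi_rho, chi_2> = (1/16)[1*(12)*conj(1) + 1*(0)*conj(1) + 2*(sqrt(2) + 2)*conj(1) + 2*(6)*conj(1) + 2*(2 - sqrt(2))*conj(1) + 4*(0)*conj(-1) + 4*(0)*conj(-1)]
      = (1/16)[(12) + (0) + (2*sqrt(2) + 4) + (12) + (4 - 2*sqrt(2)) + (0) + (0)] = 32/16 = 2
  <chi_rho, chi_3> = (1/16)[1*(12)*conj(1) + 1*(0)*conj(1) + 2*(sqrt(2) + 2)*conj(-1) + 2*(6)*conj(1) + 2*(2 - sqrt(2))*conj(-1) + 4*(0)*conj(1) + 4*(0)*conj(-1)]
      = (1/16)[(12) + (0) + (-4 - 2*sqrt(2)) + (12) + (-4 + 2*sqrt(2)) + (0) + (0)] = 16/16 = 1
  <chi_rho, chi_4> = (1/16)[1*(12)*conj(1) + 1*(0)*conj(1) + 2*(sqrt(2) + 2)*conj(-1) + 2*(6)*conj(1) + 2*(2 - sqrt(2))*conj(-1) + 4*(0)*conj(-1) + 4*(0)*conj(1)]
      = (1/16)[(12) + (0) + (-4 - 2*sqrt(2)) + (12) + (-4 + 2*sqrt(2)) + (0) + (0)] = 16/16 = 1
  <chi_rho, chi_5> = (1/16)[1*(12)*conj(2) + 1*(0)*conj(-2) + 2*(sqrt(2) + 2)*conj(sqrt(2)) + 2*(6)*conj(0) + 2*(2 - sqrt(2))*conj(-sqrt(2)) + 4*(0)*conj(0) + 4*(0)*conj(0)]
      = (1/16)[(24) + (0) + (4 + 4*sqrt(2)) + (0) + (4 - 4*sqrt(2)) + (0) + (0)] = 32/16 = 2
  <chi_rho, chi_6> = (1/16)[1*(12)*conj(2) + 1*(0)*conj(2) + 2*(sqrt(2) + 2)*conj(0) + 2*(6)*conj(-2) + 2*(2 - sqrt(2))*conj(0) + 4*(0)*conj(0) + 4*(0)*conj(0)]
      = (1/16)[(24) + (0) + (0) + (-24) + (0) + (0) + (0)] = 0/16 = 0
  <chi_rho, chi_7> = (1/16)[1*(12)*conj(2) + 1*(0)*conj(-2) + 2*(sqrt(2) + 2)*conj(-sqrt(2)) + 2*(6)*conj(0) + 2*(2 - sqrt(2))*conj(sqrt(2)) + 4*(0)*conj(0) + 4*(0)*conj(0)]
      = (1/16)[(24) + (0) + (-4*sqrt(2) - 4) + (0) + (-4 + 4*sqrt(2)) + (0) + (0)] = 16/16 = 1
Dimension check: dim(rho) = sum (mult * dim) = 2*1 + 2*1 + 1*1 + 1*1 + 2*2 + 0*2 + 1*2 = 12 = chi_rho(e) = 12.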